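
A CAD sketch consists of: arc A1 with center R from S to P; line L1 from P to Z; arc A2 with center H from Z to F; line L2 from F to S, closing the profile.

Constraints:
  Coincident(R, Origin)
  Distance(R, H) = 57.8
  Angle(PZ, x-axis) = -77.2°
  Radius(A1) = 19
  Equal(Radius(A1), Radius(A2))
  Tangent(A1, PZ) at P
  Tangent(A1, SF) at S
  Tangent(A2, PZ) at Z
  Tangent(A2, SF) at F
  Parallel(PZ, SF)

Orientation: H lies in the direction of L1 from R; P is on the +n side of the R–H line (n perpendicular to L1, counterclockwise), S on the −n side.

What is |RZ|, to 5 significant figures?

60.843

The slot axis is L1's direction at -77.2°, so u = (cos -77.2°, sin -77.2°) = (0.22155, -0.97515) and n = (−sin -77.2°, cos -77.2°) = (0.97515, 0.22155). R is at the origin and H lies 57.8 along u from R, so H = 57.8·u = (12.806, -56.364). Tangency of A1 to both parallel lines with radius 19.0 puts P and S at R ± 19.0·n: P = (18.528, 4.2094), S = (-18.528, -4.2094). Equal radii place Z and F the same way about H: Z = H + 19.0·n = (31.333, -52.154), F = H − 19.0·n = (-5.7223, -60.573). Then |RZ| = |Z − R| = 60.843.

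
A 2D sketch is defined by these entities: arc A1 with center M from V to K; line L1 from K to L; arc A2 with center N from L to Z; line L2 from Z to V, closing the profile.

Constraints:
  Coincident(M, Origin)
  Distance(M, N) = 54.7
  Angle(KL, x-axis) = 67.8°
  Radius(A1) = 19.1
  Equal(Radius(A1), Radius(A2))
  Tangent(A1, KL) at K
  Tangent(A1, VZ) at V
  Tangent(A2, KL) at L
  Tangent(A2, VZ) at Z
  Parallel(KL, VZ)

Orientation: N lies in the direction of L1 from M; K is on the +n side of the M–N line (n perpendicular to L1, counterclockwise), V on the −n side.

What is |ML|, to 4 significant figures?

57.94

Tangency of A1 to both parallel lines with radius 19.1 puts K and V at M ± 19.1·n: K = (-17.68, 7.217), V = (17.68, -7.217). Equal radii place L and Z the same way about N: L = N + 19.1·n = (2.984, 57.86), Z = N − 19.1·n = (38.35, 43.43). Then |ML| = |L − M| = 57.94.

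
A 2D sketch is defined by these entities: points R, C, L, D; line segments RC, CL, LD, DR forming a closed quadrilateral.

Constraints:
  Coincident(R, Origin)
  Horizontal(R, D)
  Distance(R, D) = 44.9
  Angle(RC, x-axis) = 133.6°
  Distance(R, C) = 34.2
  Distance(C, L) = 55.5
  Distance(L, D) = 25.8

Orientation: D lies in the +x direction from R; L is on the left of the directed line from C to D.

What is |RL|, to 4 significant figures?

38.87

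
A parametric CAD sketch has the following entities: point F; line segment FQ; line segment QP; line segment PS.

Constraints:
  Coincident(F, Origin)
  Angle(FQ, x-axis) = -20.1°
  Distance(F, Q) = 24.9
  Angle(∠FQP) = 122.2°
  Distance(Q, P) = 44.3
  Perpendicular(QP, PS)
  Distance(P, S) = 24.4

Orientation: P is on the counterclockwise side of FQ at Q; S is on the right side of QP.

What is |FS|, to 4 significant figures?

73.36

F is at the origin; FQ runs at -20.1° with length 24.9, so Q = 24.9·(cos -20.1°, sin -20.1°) = (23.38, -8.557). ∠FQP = 122.2°, so QP runs at -20.1° + (180° − 122.2°) = 37.70° from the x-axis; with |QP| = 44.3, P = Q + 44.3·(cos 37.70°, sin 37.70°) = (58.43, 18.53). The perpendicularity gives PS at right angles to QP; with |PS| = 24.4 on the right of QP, S = P + 24.4·(0.6115, -0.7912) = (73.36, -0.7723). Then |FS| = |S − F| = 73.36.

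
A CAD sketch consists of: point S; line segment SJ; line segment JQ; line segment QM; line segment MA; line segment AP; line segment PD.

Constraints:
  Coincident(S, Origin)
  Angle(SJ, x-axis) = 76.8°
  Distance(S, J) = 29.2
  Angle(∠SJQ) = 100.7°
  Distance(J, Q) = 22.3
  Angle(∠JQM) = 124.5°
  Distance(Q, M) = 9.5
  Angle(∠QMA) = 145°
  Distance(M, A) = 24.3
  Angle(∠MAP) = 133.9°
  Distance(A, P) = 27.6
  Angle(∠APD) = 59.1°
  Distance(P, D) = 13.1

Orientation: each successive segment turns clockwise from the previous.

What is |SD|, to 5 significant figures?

13.870

S is at the origin; SJ runs at 76.8° with length 29.2, so J = (6.6678, 28.429). ∠SJQ = 100.7° gives JQ at -2.5000° from the x-axis; with |JQ| = 22.3, Q = (28.947, 27.456). ∠JQM = 124.5° gives QM at -58.000° from the x-axis; with |QM| = 9.5, M = (33.981, 19.399). ∠QMA = 145.0° gives MA at -93.000° from the x-axis; with |MA| = 24.3, A = (32.709, -4.8674). ∠MAP = 133.9° gives AP at -139.10° from the x-axis; with |AP| = 27.6, P = (11.848, -22.938). ∠APD = 59.1° gives PD at 100.00° from the x-axis; with |PD| = 13.1, D = (9.5727, -10.037). Then |SD| = |D − S| = 13.870.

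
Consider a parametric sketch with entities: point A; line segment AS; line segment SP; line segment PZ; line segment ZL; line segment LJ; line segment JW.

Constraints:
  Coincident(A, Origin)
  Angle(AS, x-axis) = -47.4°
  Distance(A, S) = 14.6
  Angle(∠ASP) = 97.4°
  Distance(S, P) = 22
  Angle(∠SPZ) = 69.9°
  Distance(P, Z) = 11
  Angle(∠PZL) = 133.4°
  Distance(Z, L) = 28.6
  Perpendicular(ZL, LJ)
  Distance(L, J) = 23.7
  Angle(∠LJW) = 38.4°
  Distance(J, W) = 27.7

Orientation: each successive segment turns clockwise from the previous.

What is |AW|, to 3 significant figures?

8.97

A is at the origin; AS runs at -47.4° with length 14.6, so S = (9.88, -10.7). ∠ASP = 97.4° gives SP at -130° from the x-axis; with |SP| = 22.0, P = (-4.26, -27.6). ∠SPZ = 69.9° gives PZ at 120° from the x-axis; with |PZ| = 11.0, Z = (-9.74, -18.1). ∠PZL = 133.4° gives ZL at 73.3° from the x-axis; with |ZL| = 28.6, L = (-1.52, 9.33). ZL is perpendicular to LJ, so LJ runs at -16.7°; with |LJ| = 23.7, J = (21.2, 2.52). ∠LJW = 38.4° gives JW at -158° from the x-axis; with |JW| = 27.7, W = (-4.56, -7.72). Then |AW| = |W − A| = 8.97.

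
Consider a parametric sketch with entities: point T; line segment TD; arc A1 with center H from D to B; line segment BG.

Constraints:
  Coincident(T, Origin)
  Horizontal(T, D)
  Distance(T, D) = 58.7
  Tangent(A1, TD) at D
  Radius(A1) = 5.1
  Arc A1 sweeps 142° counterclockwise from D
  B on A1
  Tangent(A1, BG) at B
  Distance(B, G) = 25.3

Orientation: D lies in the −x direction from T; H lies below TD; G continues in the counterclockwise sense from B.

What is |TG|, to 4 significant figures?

48.64

On A1, D sits at bearing 90° from H; a 142° counterclockwise sweep puts B at bearing 232°, so B = H + 5.1·(cos 232°, sin 232°) = (-61.84, -9.119). The tangent condition forces HB to be normal to BG, so BG runs along (−sin 232°, cos 232°); with |BG| = 25.3, G = (-41.90, -24.70). Then |TG| = |G − T| = 48.64.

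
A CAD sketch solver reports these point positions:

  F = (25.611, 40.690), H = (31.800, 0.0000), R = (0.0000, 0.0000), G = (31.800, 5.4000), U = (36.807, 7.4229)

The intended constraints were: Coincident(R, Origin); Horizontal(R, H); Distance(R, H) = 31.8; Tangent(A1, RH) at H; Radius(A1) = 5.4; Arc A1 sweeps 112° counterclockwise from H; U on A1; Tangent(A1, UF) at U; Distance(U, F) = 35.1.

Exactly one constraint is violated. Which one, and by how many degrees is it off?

Tangent(A1, UF) at U — off by 3.40°.

R = (0.00, 0.00) ✓; R.y = 0.00, H.y = 0.00 ✓; |RH| = 31.80 ✓; ∠(GH, HR) = 90.00° ✓; |GH| = 5.400 ✓; bearing(G→U) − bearing(G→H) = 112.0° ✓; |GU| = 5.400 ✓; ∠(GU, UF) = 93.40° ✗; |UF| = 35.10 ✓.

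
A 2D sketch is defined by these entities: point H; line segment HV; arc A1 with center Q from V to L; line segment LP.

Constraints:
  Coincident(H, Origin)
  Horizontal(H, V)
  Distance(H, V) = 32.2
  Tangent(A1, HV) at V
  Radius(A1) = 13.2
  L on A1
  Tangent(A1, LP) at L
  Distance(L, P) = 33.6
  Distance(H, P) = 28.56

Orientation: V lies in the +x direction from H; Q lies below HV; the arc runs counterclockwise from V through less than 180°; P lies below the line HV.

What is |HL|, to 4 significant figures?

22.98

Checks: |QL| = 13.20 ✓; ∠(QL, LP) = 90.00° ✓; |LP| = 33.60 ✓; |HP| = 28.56 ✓.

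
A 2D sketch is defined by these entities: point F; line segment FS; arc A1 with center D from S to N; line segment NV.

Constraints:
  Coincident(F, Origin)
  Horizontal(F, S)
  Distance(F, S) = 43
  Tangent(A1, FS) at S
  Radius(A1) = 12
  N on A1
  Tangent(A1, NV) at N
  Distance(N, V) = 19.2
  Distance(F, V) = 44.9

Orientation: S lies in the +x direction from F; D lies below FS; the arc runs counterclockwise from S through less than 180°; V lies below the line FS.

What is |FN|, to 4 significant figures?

33.44

F is at the origin; F and S share the same y with |FS| = 43.0 and S on the +x side, so S = (43.00, 0.000). The tangent condition forces DS to be normal to FS, so D = S + (0, -12) = (43.00, -12.00). Since DN ⟂ NV (tangency), |DV| = √(12.0² + 19.2²) = 22.64 regardless of where N sits on A1. So V lies on both circle(F, 44.9) and circle(D, 22.64); the below-FS intersection is V = (31.81, -31.68). N is the foot of the tangent from V: N = (31.01, -12.50).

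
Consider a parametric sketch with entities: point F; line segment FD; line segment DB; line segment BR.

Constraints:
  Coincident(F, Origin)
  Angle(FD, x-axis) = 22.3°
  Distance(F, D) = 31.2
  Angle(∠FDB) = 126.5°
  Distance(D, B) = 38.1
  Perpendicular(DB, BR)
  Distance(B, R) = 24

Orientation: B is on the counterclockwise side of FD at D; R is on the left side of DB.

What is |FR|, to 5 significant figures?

56.669

F is at the origin; FD runs at 22.3° with length 31.2, so D = 31.2·(cos 22.3°, sin 22.3°) = (28.867, 11.839). ∠FDB = 126.5°, so DB runs at 22.3° + (180° − 126.5°) = 75.800° from the x-axis; with |DB| = 38.1, B = D + 38.1·(cos 75.800°, sin 75.800°) = (38.213, 48.775). DB ⟂ BR; with |BR| = 24.0 on the left of DB, R = B + 24.0·(-0.96945, 0.24531) = (14.946, 54.662). Then |FR| = |R − F| = 56.669.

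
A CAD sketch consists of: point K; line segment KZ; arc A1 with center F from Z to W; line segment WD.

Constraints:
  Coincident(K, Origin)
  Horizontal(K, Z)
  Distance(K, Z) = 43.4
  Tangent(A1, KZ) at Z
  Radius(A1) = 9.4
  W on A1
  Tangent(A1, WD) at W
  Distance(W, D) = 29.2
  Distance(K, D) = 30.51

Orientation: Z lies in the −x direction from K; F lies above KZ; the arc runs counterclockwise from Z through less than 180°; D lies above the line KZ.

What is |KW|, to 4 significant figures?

36.45

K is at the origin; KZ is horizontal with |KZ| = 43.4 and Z on the −x side, so Z = (-43.40, 0.000). The tangent condition forces FZ to be normal to KZ, so F = Z + (0, 9.4) = (-43.40, 9.400). Since FW ⟂ WD (tangency), |FD| = √(9.4² + 29.2²) = 30.68 regardless of where W sits on A1. So D lies on both circle(K, 30.51) and circle(F, 30.68); the above-KZ intersection is D = (-17.13, 25.24). W is the foot of the tangent from D: W = (-36.31, 3.226).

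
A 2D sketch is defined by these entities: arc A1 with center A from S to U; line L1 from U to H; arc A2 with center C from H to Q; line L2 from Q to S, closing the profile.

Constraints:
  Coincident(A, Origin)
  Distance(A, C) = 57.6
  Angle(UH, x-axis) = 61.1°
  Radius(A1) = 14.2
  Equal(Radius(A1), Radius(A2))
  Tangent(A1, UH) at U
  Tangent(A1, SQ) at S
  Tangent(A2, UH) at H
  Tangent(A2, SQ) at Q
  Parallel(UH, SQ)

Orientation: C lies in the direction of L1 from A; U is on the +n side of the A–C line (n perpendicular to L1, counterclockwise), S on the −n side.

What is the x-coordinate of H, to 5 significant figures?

15.405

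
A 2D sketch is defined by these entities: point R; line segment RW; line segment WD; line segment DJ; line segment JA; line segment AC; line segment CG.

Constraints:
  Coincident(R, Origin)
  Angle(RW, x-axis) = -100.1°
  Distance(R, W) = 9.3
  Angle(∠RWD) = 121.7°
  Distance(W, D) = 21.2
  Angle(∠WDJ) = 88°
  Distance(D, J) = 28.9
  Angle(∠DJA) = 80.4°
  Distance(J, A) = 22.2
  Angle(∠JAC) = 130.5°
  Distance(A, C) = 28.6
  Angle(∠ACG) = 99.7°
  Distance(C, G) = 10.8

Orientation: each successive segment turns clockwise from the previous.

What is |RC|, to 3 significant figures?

13.5

R is at the origin; RW runs at -100.1° with length 9.3, so W = (-1.63, -9.16). ∠RWD = 121.7° gives WD at -158° from the x-axis; with |WD| = 21.2, D = (-21.3, -17.0). ∠WDJ = 88.0° gives DJ at 110° from the x-axis; with |DJ| = 28.9, J = (-31.0, 10.3). ∠DJA = 80.4° gives JA at 10.0° from the x-axis; with |JA| = 22.2, A = (-9.17, 14.1). ∠JAC = 130.5° gives AC at -39.5° from the x-axis; with |AC| = 28.6, C = (12.9, -4.07). Then |RC| = |C − R| = 13.5.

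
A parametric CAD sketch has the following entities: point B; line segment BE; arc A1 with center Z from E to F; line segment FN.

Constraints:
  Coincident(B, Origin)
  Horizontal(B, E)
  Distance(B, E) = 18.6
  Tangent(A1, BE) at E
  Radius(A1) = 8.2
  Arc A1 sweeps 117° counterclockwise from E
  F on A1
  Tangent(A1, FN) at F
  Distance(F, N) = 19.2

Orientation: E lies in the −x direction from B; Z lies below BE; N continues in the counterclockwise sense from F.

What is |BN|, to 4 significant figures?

33.74

B is at the origin; BE is horizontal with |BE| = 18.6 and E on the −x side, so E = (-18.60, 0.000). Tangency of A1 to BE means the radius ZE is perpendicular to BE, so Z = E + (0, -8.2) = (-18.60, -8.200). On A1, E sits at bearing 90° from Z; a 117° counterclockwise sweep puts F at bearing 207°, so F = Z + 8.2·(cos 207°, sin 207°) = (-25.91, -11.92). A1 meets FN tangentially, so ZF is at right angles to FN, so FN runs along (−sin 207°, cos 207°); with |FN| = 19.2, N = (-17.19, -29.03). Then |BN| = |N − B| = 33.74.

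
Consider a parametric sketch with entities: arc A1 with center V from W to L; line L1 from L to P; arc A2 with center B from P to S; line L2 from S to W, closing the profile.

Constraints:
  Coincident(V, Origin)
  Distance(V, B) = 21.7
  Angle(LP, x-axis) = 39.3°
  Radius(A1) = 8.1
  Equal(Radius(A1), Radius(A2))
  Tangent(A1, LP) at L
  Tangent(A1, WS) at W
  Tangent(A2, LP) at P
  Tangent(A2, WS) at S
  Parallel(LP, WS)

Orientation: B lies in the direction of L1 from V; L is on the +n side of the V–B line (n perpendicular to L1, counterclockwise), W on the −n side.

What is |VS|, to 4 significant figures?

23.16

The slot axis is L1's direction at 39.3°, so u = (cos 39.3°, sin 39.3°) = (0.7738, 0.6334) and n = (−sin 39.3°, cos 39.3°) = (-0.6334, 0.7738). V is at the origin and B lies 21.7 along u from V, so B = 21.7·u = (16.79, 13.74). Tangency of A1 to both parallel lines with radius 8.1 puts L and W at V ± 8.1·n: L = (-5.130, 6.268), W = (5.130, -6.268). Equal radii place P and S the same way about B: P = B + 8.1·n = (11.66, 20.01), S = B − 8.1·n = (21.92, 7.476). Then |VS| = |S − V| = 23.16.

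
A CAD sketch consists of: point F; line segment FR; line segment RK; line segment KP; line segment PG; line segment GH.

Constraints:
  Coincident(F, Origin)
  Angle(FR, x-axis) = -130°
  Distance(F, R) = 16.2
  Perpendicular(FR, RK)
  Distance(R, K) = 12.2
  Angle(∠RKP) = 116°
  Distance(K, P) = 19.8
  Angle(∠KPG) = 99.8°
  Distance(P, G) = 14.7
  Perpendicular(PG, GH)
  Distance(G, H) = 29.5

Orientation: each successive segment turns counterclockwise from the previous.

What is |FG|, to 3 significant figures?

13.6

F is at the origin; FR runs at -130.0° with length 16.2, so R = (-10.4, -12.4). FR is perpendicular to RK, so RK runs at -40.0°; with |RK| = 12.2, K = (-1.07, -20.3). ∠RKP = 116.0° gives KP at 24.0° from the x-axis; with |KP| = 19.8, P = (17.0, -12.2). ∠KPG = 99.8° gives PG at 104° from the x-axis; with |PG| = 14.7, G = (13.4, 2.05). Then |FG| = |G − F| = 13.6.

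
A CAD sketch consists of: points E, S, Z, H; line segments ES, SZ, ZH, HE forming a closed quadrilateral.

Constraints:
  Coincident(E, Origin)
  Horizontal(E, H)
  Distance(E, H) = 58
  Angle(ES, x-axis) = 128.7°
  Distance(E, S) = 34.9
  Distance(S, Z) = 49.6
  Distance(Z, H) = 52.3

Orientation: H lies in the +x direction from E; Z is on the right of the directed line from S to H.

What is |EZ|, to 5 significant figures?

14.832

E is at the origin; EH is horizontal with |EH| = 58.0 and H in +x, so H = (58.0, 0). ES runs at 128.7° with |ES| = 34.9, so S = (-21.821, 27.237). Z is determined by |SZ| = 49.6 and |ZH| = 52.3 together: it lies at the intersection of circle(S, 49.6) and circle(H, 52.3). With |SH| = 84.340, the foot of the radical line on SH is 40.539 from S and the perpendicular offset is √(49.6² − 40.539²) = 28.579. Taking the right-of-SH solution: Z = (7.3165, -12.902).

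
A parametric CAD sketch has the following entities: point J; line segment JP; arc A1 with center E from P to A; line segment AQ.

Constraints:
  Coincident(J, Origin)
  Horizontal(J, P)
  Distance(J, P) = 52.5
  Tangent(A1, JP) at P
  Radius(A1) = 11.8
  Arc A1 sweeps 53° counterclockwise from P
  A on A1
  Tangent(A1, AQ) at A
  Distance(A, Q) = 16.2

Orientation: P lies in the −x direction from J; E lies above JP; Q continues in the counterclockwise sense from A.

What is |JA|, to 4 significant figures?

43.33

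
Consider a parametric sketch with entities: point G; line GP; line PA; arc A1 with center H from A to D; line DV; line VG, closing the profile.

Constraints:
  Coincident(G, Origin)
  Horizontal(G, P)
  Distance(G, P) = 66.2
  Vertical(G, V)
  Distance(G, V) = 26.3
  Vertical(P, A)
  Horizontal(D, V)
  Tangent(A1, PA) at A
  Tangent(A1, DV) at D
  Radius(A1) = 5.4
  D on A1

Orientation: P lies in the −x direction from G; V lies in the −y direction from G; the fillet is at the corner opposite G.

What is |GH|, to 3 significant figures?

64.3

G is at the origin; GP is horizontal with |GP| = 66.2 and P on the −x side, so P = (-66.2, 0.00). G and V share the same x with |GV| = 26.3 and V on the −y side, so V = (0.00, -26.3). The virtual corner opposite G is at (-66.2, -26.3). Since A1 is tangent to PA there, HA ⟂ PA and the tangent condition forces HD to be normal to DV, with radius 5.4, so the center H sits 5.4 in from both sides at H = (-60.8, -20.9). Then |GH| = |H − G| = 64.3.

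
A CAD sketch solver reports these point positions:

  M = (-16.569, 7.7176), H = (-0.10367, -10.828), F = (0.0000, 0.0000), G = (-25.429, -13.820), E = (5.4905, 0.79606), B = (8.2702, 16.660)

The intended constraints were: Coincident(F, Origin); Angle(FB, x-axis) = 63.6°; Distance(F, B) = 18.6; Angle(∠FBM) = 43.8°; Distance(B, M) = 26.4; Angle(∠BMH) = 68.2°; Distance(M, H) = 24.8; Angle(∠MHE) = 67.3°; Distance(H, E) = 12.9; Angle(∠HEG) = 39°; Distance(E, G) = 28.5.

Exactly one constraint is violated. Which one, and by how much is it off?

Distance(E, G) = 28.5 — off by 5.70.

F = (0.00, 0.00) ✓; FB at 63.60° ✓; |FB| = 18.60 ✓; ∠FBM = 43.80° ✓; |BM| = 26.40 ✓; ∠BMH = 68.20° ✓; |MH| = 24.80 ✓; ∠MHE = 67.30° ✓; |HE| = 12.90 ✓; ∠HEG = 39.00° ✓; |EG| = 34.20 ✗.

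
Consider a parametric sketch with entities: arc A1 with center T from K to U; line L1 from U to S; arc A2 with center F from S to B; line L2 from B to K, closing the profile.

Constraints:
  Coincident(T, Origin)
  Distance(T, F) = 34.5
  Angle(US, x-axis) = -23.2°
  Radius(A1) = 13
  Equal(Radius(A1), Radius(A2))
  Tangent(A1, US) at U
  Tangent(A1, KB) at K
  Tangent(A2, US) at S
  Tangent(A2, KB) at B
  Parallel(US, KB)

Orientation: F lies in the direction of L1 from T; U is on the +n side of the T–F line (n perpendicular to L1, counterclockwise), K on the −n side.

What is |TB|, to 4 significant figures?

36.87

Tangency of A1 to both parallel lines with radius 13.0 puts U and K at T ± 13.0·n: U = (5.121, 11.95), K = (-5.121, -11.95). Equal radii place S and B the same way about F: S = F + 13.0·n = (36.83, -1.642), B = F − 13.0·n = (26.59, -25.54). Then |TB| = |B − T| = 36.87.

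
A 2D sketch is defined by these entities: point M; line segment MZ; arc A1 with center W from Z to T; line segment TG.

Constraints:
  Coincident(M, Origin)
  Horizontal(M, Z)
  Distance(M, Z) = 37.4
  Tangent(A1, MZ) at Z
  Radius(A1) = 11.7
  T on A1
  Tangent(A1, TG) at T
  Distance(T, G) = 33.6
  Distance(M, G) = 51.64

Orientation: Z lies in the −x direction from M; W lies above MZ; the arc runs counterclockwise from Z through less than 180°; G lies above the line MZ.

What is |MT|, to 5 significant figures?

28.160

M is at the origin; M and Z share the same y with |MZ| = 37.4 and Z on the −x side, so Z = (-37.400, 0.0000). The tangent condition forces WZ to be normal to MZ, so W = Z + (0, 11.7) = (-37.400, 11.700). Since WT ⟂ TG (tangency), |WG| = √(11.7² + 33.6²) = 35.579 regardless of where T sits on A1. So G lies on both circle(M, 51.64) and circle(W, 35.579); the above-MZ intersection is G = (-25.148, 45.103). T is the foot of the tangent from G: T = (-25.702, 11.507).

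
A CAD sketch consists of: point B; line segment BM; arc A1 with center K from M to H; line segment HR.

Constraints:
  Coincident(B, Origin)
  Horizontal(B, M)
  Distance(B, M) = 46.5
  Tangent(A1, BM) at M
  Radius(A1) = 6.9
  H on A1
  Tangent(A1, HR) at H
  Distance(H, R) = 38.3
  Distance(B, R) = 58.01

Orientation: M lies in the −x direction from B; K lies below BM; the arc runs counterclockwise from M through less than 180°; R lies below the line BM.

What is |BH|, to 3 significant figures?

53.7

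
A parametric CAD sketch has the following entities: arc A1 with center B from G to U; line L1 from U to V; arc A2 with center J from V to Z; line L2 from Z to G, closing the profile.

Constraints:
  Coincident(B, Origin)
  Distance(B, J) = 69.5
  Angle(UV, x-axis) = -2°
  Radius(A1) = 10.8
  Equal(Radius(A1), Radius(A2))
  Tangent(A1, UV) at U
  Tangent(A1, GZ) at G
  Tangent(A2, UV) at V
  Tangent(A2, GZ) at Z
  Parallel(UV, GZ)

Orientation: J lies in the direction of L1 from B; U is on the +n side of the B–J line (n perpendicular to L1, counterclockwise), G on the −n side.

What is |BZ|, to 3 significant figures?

70.3

Tangency of A1 to both parallel lines with radius 10.8 puts U and G at B ± 10.8·n: U = (0.377, 10.8), G = (-0.377, -10.8). Equal radii place V and Z the same way about J: V = J + 10.8·n = (69.8, 8.37), Z = J − 10.8·n = (69.1, -13.2). Then |BZ| = |Z − B| = 70.3.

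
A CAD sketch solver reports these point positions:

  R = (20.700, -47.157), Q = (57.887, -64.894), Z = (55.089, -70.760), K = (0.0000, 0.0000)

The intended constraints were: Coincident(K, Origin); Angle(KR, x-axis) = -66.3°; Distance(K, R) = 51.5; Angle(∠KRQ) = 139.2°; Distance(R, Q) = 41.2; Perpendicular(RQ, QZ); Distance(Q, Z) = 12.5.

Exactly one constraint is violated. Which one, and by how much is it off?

Distance(Q, Z) = 12.5 — off by 6.00.

K = (0.00, 0.00) ✓; KR at -66.30° ✓; |KR| = 51.50 ✓; ∠KRQ = 139.2° ✓; |RQ| = 41.20 ✓; ∠(RQ, QZ) = 90.00° ✓; |QZ| = 6.499 ✗.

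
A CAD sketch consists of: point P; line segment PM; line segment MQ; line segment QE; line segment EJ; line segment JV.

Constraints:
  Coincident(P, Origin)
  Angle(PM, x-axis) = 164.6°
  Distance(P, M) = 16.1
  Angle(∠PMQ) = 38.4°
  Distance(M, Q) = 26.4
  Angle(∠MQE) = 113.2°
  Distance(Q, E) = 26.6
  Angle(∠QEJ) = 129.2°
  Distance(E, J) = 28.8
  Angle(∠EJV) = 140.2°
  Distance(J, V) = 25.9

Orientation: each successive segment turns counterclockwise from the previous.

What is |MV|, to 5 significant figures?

59.926

P is at the origin; PM runs at 164.6° with length 16.1, so M = (-15.522, 4.2755). ∠PMQ = 38.4° gives MQ at -53.800° from the x-axis; with |MQ| = 26.4, Q = (0.070054, -17.028). ∠MQE = 113.2° gives QE at 13.000° from the x-axis; with |QE| = 26.6, E = (25.988, -11.045). ∠QEJ = 129.2° gives EJ at 63.800° from the x-axis; with |EJ| = 28.8, J = (38.704, 14.796). ∠EJV = 140.2° gives JV at 103.60° from the x-axis; with |JV| = 25.9, V = (32.613, 39.970). Then |MV| = |V − M| = 59.926.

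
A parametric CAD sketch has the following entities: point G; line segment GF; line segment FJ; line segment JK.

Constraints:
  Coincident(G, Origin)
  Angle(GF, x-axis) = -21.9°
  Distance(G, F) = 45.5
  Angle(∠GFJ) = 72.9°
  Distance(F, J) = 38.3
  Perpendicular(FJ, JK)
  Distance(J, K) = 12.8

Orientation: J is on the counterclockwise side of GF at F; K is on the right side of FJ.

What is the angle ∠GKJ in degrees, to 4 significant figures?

23.88°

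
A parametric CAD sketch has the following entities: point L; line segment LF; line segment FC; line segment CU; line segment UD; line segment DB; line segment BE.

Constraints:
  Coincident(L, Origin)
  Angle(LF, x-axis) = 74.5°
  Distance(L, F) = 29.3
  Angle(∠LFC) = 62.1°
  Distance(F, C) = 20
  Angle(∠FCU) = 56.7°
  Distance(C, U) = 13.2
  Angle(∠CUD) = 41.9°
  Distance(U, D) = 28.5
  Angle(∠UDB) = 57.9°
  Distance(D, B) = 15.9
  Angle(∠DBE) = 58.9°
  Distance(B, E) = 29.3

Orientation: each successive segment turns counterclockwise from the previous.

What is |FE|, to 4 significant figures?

6.219

L is at the origin; LF runs at 74.5° with length 29.3, so F = (7.830, 28.23). ∠LFC = 62.1° gives FC at -167.6° from the x-axis; with |FC| = 20.0, C = (-11.70, 23.94). ∠FCU = 56.7° gives CU at -44.30° from the x-axis; with |CU| = 13.2, U = (-2.256, 14.72). ∠CUD = 41.9° gives UD at 93.80° from the x-axis; with |UD| = 28.5, D = (-4.145, 43.16). ∠UDB = 57.9° gives DB at -144.1° from the x-axis; with |DB| = 15.9, B = (-17.02, 33.83). ∠DBE = 58.9° gives BE at -23.00° from the x-axis; with |BE| = 29.3, E = (9.946, 22.39). Then |FE| = |E − F| = 6.219.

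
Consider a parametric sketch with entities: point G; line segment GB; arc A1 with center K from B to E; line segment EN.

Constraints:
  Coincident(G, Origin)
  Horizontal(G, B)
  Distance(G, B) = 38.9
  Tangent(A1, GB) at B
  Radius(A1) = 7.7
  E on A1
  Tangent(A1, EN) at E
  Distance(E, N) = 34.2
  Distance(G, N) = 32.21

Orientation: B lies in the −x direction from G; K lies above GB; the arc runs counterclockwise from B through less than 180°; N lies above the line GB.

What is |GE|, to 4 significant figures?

32.96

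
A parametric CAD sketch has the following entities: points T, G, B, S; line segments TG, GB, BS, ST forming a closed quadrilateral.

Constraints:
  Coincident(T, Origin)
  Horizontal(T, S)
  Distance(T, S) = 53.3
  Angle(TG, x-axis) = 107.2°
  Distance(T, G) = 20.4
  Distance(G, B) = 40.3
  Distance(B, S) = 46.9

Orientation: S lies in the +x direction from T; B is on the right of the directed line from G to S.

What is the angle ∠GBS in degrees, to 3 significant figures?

91.2°

T is at the origin; TS is horizontal with |TS| = 53.3 and S in +x, so S = (53.3, 0). TG runs at 107.2° with |TG| = 20.4, so G = (-6.03, 19.5). B is determined by |GB| = 40.3 and |BS| = 46.9 together: it lies at the intersection of circle(G, 40.3) and circle(S, 46.9). With |GS| = 62.5, the foot of the radical line on GS is 26.6 from G and the perpendicular offset is √(40.3² − 26.6²) = 30.3. Taking the right-of-GS solution: B = (9.81, -17.6).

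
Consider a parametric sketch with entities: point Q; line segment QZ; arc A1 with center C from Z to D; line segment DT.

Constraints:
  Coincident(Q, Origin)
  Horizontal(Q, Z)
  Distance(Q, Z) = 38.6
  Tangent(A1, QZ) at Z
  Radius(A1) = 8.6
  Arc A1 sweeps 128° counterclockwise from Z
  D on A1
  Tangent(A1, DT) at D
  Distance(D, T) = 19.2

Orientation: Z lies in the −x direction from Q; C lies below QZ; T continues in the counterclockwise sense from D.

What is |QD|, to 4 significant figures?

47.46

Q is at the origin; Q and Z share the same y with |QZ| = 38.6 and Z on the −x side, so Z = (-38.60, 0.000). The tangent condition forces CZ to be normal to QZ, so C = Z + (0, -8.6) = (-38.60, -8.600). On A1, Z sits at bearing 90° from C; a 128° counterclockwise sweep puts D at bearing 218°, so D = C + 8.6·(cos 218°, sin 218°) = (-45.38, -13.89). Then |QD| = |D − Q| = 47.46.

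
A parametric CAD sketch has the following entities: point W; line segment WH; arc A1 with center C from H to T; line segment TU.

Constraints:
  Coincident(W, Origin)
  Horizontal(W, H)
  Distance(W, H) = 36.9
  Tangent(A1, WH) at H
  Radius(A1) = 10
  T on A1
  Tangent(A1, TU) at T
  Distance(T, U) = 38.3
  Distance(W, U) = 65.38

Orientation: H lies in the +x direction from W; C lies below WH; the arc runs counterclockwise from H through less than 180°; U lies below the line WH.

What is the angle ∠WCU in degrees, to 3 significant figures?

114°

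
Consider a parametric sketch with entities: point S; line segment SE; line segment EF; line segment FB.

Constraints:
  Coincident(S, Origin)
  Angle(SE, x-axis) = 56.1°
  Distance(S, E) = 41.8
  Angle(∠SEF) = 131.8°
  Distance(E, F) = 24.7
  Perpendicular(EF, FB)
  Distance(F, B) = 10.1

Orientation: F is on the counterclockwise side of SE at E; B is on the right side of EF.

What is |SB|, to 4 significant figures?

66.82

∠SEF = 131.8°, so EF runs at 56.1° + (180° − 131.8°) = 104.3° from the x-axis; with |EF| = 24.7, F = E + 24.7·(cos 104.3°, sin 104.3°) = (17.21, 58.63). EF is perpendicular to FB; with |FB| = 10.1 on the right of EF, B = F + 10.1·(0.9690, 0.2470) = (27.00, 61.12). Then |SB| = |B − S| = 66.82.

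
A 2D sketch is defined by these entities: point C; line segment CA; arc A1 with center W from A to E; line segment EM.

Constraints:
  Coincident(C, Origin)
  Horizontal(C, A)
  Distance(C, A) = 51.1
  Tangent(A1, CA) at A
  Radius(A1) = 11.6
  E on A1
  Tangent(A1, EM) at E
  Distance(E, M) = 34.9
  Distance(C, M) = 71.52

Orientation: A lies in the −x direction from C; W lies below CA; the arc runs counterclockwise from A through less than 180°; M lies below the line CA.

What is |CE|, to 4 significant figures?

63.99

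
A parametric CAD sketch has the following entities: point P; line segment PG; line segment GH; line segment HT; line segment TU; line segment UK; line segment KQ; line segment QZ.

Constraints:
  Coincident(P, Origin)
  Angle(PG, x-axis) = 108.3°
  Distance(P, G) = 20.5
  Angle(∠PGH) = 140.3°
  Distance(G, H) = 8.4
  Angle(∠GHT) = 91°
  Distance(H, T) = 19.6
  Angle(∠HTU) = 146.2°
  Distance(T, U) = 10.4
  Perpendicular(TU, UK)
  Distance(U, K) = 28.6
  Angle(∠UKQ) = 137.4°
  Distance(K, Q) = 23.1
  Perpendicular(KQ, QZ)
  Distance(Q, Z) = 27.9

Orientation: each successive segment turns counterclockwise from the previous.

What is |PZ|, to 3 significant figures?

33.7

P is at the origin; PG runs at 108.3° with length 20.5, so G = (-6.44, 19.5). ∠PGH = 140.3° gives GH at 148° from the x-axis; with |GH| = 8.4, H = (-13.6, 23.9). ∠GHT = 91.0° gives HT at -123° from the x-axis; with |HT| = 19.6, T = (-24.2, 7.48). ∠HTU = 146.2° gives TU at -89.2° from the x-axis; with |TU| = 10.4, U = (-24.1, -2.92). TU ⟂ UK, so UK runs at 0.800°; with |UK| = 28.6, K = (4.51, -2.52). ∠UKQ = 137.4° gives KQ at 43.4° from the x-axis; with |KQ| = 23.1, Q = (21.3, 13.3). KQ ⟂ QZ, so QZ runs at 133°; with |QZ| = 27.9, Z = (2.12, 33.6). Then |PZ| = |Z − P| = 33.7.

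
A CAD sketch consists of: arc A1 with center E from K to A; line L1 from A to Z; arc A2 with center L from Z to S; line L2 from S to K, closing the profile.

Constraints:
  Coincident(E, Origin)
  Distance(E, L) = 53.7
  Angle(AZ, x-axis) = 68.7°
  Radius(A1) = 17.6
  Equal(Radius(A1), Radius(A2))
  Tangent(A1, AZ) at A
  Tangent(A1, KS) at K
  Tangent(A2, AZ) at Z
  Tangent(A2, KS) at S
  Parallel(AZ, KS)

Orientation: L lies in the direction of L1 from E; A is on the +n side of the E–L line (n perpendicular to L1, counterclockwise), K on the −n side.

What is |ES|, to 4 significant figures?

56.51

The slot axis is L1's direction at 68.7°, so u = (cos 68.7°, sin 68.7°) = (0.3633, 0.9317) and n = (−sin 68.7°, cos 68.7°) = (-0.9317, 0.3633). E is at the origin and L lies 53.7 along u from E, so L = 53.7·u = (19.51, 50.03). Tangency of A1 to both parallel lines with radius 17.6 puts A and K at E ± 17.6·n: A = (-16.40, 6.393), K = (16.40, -6.393). Equal radii place Z and S the same way about L: Z = L + 17.6·n = (3.109, 56.43), S = L − 17.6·n = (35.90, 43.64). Then |ES| = |S − E| = 56.51.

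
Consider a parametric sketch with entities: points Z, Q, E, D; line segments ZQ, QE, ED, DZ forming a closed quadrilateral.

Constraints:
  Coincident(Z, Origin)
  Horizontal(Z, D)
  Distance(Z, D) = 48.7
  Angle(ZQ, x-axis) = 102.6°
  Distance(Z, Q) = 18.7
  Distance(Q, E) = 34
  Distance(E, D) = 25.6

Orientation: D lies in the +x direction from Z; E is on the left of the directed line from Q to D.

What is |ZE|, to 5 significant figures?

34.596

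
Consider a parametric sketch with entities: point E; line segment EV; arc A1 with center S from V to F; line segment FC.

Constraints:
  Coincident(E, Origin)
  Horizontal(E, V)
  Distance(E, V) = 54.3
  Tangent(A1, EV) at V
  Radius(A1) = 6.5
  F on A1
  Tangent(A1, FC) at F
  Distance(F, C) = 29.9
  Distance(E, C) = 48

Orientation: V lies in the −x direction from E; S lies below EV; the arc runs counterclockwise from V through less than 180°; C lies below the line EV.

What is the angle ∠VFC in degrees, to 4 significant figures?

110.9°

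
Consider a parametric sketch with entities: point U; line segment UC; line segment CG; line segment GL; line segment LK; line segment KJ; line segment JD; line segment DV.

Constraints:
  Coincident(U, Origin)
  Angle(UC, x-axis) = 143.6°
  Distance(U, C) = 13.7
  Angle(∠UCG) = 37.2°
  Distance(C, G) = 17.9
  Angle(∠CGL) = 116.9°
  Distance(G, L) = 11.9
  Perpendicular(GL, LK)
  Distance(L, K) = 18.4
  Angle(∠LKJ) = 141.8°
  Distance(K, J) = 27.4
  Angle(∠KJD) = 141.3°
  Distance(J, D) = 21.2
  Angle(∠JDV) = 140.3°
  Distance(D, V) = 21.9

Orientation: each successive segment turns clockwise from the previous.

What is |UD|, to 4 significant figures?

45.86

∠LKJ = 141.8° gives KJ at 169.5° from the x-axis; with |KJ| = 27.4, J = (-30.83, -5.716). ∠KJD = 141.3° gives JD at 130.8° from the x-axis; with |JD| = 21.2, D = (-44.68, 10.33). Then |UD| = |D − U| = 45.86.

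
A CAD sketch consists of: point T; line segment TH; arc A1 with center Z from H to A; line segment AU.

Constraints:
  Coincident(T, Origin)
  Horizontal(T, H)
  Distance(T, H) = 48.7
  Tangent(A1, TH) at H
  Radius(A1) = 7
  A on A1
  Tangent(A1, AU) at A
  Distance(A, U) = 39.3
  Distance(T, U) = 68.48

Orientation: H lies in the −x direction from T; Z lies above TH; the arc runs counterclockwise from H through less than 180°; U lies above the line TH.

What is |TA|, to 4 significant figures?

42.69

T is at the origin; T and H share the same y with |TH| = 48.7 and H on the −x side, so H = (-48.70, 0.000). The tangent condition forces ZH to be normal to TH, so Z = H + (0, 7) = (-48.70, 7.000). Since ZA ⟂ AU (tangency), |ZU| = √(7.0² + 39.3²) = 39.92 regardless of where A sits on A1. So U lies on both circle(T, 68.48) and circle(Z, 39.92); the above-TH intersection is U = (-49.90, 46.90). A is the foot of the tangent from U: A = (-41.85, 8.434).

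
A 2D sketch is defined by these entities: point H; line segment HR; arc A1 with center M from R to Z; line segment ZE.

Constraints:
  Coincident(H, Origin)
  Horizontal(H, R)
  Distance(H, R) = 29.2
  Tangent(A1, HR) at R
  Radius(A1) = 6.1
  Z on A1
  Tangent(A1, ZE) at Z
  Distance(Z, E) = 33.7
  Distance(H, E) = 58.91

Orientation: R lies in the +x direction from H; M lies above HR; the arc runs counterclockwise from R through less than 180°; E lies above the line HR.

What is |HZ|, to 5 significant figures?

35.090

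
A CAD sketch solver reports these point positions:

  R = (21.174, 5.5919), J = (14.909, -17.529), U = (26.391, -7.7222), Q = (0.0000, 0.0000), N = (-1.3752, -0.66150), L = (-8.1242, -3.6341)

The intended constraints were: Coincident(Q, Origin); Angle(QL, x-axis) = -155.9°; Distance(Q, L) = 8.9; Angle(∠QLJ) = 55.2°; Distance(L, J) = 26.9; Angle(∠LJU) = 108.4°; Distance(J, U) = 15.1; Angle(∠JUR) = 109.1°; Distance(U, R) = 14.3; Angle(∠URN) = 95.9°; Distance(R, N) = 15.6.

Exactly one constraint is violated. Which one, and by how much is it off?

Distance(R, N) = 15.6 — off by 7.80.

Q = (0.00, 0.00) ✓; QL at -155.9° ✓; |QL| = 8.900 ✓; ∠QLJ = 55.20° ✓; |LJ| = 26.90 ✓; ∠LJU = 108.4° ✓; |JU| = 15.10 ✓; ∠JUR = 109.1° ✓; |UR| = 14.30 ✓; ∠URN = 95.90° ✓; |RN| = 23.40 ✗.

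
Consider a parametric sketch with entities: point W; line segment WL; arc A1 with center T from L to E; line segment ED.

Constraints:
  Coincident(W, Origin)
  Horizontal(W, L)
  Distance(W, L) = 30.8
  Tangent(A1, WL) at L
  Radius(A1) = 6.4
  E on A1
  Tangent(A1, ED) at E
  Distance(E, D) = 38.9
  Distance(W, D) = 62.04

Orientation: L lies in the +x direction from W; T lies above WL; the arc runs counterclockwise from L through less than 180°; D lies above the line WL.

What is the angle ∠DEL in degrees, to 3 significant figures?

140°

Checks: |WL| = 30.80 ✓; |TE| = 6.400 ✓; ∠(TE, ED) = 90.00° ✓; |ED| = 38.90 ✓; |WD| = 62.04 ✓.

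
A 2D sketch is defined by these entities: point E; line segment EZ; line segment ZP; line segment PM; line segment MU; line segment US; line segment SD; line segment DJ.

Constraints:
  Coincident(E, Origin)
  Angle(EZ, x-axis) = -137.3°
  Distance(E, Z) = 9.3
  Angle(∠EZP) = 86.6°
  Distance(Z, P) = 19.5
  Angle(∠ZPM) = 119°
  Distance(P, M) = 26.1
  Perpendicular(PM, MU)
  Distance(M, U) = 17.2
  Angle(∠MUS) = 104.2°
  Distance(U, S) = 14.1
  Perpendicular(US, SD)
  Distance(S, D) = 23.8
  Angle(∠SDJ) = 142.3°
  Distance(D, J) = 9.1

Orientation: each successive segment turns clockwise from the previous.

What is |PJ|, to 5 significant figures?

14.840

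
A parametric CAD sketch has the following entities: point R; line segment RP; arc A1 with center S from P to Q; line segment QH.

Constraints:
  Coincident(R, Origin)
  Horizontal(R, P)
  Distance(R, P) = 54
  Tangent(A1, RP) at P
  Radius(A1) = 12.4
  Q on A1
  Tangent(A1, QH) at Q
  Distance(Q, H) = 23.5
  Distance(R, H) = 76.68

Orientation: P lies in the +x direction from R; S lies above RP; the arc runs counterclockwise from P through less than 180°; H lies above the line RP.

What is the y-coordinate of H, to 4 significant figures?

34.77

R is at the origin; R and P share the same y with |RP| = 54.0 and P on the +x side, so P = (54.00, 0.000). Tangency of A1 to RP means the radius SP is perpendicular to RP, so S = P + (0, 12.4) = (54.00, 12.40). Since SQ ⟂ QH (tangency), |SH| = √(12.4² + 23.5²) = 26.57 regardless of where Q sits on A1. So H lies on both circle(R, 76.68) and circle(S, 26.57); the above-RP intersection is H = (68.35, 34.77). Q is the foot of the tangent from H: Q = (66.36, 11.35).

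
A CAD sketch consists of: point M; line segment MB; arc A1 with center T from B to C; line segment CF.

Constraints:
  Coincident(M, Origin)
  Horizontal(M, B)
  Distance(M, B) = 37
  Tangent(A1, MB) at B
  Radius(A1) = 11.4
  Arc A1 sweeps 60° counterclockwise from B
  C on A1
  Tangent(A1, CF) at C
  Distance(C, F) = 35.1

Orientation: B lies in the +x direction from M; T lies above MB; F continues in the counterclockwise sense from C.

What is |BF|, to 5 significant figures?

45.332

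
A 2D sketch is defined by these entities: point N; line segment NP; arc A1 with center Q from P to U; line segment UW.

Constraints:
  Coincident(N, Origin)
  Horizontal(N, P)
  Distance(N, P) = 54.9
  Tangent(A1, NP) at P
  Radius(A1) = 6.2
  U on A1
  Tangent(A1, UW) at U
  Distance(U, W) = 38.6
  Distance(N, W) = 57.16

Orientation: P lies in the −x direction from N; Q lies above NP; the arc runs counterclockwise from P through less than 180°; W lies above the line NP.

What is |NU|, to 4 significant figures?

49.13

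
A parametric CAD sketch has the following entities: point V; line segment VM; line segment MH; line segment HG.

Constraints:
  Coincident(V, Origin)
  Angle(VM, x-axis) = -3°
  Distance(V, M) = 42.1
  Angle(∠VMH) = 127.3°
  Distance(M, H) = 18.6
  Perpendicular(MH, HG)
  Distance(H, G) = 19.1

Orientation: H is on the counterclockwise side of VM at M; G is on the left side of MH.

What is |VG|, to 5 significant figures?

46.400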